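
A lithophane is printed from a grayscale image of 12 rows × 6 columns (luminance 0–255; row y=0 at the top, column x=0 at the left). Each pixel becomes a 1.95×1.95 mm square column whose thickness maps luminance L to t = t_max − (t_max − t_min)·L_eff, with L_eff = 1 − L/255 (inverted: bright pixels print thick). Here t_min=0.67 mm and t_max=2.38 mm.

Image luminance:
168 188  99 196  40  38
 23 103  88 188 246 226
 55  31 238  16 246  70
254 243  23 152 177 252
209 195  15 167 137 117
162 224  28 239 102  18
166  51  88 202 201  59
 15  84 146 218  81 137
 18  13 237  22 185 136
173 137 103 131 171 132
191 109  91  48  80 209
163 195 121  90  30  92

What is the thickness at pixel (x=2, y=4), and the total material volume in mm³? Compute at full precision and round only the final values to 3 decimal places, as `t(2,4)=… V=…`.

t(2,4)=0.771 V=420.523

span = t_max - t_min = 2.38 - 0.67 = 1.710
L(2,4) = 15, L_eff = 1 - 15/255 = 0.941176 (inverted)
t(2,4) = 2.38 - 1.710·0.941176 = 0.771
Σt over all 12·6 pixels = 470013/4250 ≈ 110.5912941
V = pitch²·Σt = 1.95²·470013/4250 = 420.523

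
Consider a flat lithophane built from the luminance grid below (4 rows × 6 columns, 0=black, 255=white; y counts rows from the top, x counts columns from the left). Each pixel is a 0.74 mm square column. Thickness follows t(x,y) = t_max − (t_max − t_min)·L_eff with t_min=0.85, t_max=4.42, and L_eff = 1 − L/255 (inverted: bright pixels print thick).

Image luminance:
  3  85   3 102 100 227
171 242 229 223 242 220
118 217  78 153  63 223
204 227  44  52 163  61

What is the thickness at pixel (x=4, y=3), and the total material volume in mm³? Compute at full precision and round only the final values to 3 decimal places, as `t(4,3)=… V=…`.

t(4,3)=3.132 V=37.620

span = t_max - t_min = 4.42 - 0.85 = 3.570
L(4,3) = 163, L_eff = 1 - 163/255 = 0.360784 (inverted)
t(4,3) = 4.42 - 3.570·0.360784 = 3.132
Σt over all 4·6 pixels = 68.7
V = pitch²·Σt = 0.74²·68.7 = 37.620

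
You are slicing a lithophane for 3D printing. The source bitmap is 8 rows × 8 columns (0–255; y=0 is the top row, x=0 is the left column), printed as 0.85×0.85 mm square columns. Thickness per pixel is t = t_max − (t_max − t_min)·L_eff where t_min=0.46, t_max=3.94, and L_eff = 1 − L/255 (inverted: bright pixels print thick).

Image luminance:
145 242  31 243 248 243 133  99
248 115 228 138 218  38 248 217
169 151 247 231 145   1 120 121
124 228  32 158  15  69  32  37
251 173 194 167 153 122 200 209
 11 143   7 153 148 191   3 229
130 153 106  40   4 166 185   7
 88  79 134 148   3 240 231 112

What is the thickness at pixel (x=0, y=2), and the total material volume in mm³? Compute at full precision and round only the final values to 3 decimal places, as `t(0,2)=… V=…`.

span = t_max - t_min = 3.94 - 0.46 = 3.480
L(0,2) = 169, L_eff = 1 - 169/255 = 0.337255 (inverted)
t(0,2) = 3.94 - 3.480·0.337255 = 2.766
Σt over all 8·8 pixels = 320486/2125 ≈ 150.8169412
V = pitch²·Σt = 0.85²·320486/2125 = 108.965

t(0,2)=2.766 V=108.965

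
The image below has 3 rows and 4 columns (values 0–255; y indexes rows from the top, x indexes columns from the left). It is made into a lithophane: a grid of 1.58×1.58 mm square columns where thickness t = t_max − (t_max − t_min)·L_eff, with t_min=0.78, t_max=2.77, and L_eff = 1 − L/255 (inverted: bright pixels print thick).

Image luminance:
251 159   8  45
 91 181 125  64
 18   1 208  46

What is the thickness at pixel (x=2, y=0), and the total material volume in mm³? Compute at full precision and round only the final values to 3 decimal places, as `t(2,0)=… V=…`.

span = t_max - t_min = 2.77 - 0.78 = 1.990
L(2,0) = 8, L_eff = 1 - 8/255 = 0.968627 (inverted)
t(2,0) = 2.77 - 1.990·0.968627 = 0.842
Σt over all 3·4 pixels = 158961/8500 ≈ 18.7012941
V = pitch²·Σt = 1.58²·158961/8500 = 46.686

t(2,0)=0.842 V=46.686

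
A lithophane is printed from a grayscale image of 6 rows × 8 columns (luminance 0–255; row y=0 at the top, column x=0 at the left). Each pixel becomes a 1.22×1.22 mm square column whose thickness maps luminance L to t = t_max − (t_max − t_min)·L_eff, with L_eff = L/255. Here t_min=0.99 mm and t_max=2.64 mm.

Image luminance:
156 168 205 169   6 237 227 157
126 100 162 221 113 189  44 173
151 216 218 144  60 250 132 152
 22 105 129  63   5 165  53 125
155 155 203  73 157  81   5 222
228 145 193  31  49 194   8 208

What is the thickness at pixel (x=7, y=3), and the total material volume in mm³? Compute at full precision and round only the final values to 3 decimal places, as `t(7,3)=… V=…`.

t(7,3)=1.831 V=125.528

span = t_max - t_min = 2.64 - 0.99 = 1.650
L(7,3) = 125, L_eff = 125/255 = 0.490196
t(7,3) = 2.64 - 1.650·0.490196 = 1.831
Σt over all 6·8 pixels = 71687/850 ≈ 84.3376471
V = pitch²·Σt = 1.22²·71687/850 = 125.528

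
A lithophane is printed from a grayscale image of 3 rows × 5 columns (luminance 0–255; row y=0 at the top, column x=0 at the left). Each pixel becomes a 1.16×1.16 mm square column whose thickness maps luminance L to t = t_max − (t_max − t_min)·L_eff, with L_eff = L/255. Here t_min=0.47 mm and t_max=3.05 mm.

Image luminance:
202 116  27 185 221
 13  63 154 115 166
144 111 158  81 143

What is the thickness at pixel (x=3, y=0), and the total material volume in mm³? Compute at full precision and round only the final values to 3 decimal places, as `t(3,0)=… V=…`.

span = t_max - t_min = 3.05 - 0.47 = 2.580
L(3,0) = 185, L_eff = 185/255 = 0.725490
t(3,0) = 3.05 - 2.580·0.725490 = 1.178
Σt over all 3·5 pixels = 225561/8500 ≈ 26.5365882
V = pitch²·Σt = 1.16²·225561/8500 = 35.708

t(3,0)=1.178 V=35.708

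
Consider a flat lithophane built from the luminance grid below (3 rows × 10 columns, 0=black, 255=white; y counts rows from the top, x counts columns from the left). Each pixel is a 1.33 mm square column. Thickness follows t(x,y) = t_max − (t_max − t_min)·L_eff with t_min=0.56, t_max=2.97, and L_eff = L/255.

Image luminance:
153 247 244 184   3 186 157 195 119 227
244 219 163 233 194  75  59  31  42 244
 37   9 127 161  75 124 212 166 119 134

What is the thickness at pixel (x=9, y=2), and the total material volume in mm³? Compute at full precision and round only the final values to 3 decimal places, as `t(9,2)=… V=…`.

span = t_max - t_min = 2.97 - 0.56 = 2.410
L(9,2) = 134, L_eff = 134/255 = 0.525490
t(9,2) = 2.97 - 2.410·0.525490 = 1.704
Σt over all 3·10 pixels = 405249/8500 ≈ 47.6763529
V = pitch²·Σt = 1.33²·405249/8500 = 84.335

t(9,2)=1.704 V=84.335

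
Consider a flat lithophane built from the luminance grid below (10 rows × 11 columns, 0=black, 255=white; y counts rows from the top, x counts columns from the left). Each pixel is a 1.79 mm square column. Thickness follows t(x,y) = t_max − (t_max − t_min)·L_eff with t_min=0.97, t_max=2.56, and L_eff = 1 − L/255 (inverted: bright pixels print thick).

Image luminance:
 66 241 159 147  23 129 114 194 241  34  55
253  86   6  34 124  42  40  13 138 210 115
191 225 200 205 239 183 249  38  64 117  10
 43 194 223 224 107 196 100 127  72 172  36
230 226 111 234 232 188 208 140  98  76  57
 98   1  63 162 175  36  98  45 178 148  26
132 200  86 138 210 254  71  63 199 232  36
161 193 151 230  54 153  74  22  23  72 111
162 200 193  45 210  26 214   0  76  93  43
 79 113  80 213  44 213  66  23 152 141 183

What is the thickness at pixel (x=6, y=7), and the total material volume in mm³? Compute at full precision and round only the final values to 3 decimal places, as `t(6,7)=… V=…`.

t(6,7)=1.431 V=620.438

span = t_max - t_min = 2.56 - 0.97 = 1.590
L(6,7) = 74, L_eff = 1 - 74/255 = 0.709804 (inverted)
t(6,7) = 2.56 - 1.590·0.709804 = 1.431
Σt over all 10·11 pixels = 1645929/8500 ≈ 193.6387059
V = pitch²·Σt = 1.79²·1645929/8500 = 620.438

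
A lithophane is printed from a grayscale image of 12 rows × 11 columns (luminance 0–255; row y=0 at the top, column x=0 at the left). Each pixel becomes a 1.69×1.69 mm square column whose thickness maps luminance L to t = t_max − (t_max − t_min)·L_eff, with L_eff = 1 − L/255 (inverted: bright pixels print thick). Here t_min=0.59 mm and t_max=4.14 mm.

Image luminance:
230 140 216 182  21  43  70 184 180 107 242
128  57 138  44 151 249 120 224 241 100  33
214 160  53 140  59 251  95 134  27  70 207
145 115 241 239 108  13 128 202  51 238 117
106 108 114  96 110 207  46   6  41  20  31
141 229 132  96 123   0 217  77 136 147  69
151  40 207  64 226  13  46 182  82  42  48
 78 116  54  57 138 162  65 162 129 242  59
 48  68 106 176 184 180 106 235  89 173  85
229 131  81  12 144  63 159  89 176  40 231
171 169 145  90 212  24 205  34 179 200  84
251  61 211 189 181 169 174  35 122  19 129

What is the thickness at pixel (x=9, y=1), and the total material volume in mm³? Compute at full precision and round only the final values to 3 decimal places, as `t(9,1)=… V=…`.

span = t_max - t_min = 4.14 - 0.59 = 3.550
L(9,1) = 100, L_eff = 1 - 100/255 = 0.607843 (inverted)
t(9,1) = 4.14 - 3.550·0.607843 = 1.982
Σt over all 12·11 pixels = 524813/1700 ≈ 308.7135294
V = pitch²·Σt = 1.69²·524813/1700 = 881.717

t(9,1)=1.982 V=881.717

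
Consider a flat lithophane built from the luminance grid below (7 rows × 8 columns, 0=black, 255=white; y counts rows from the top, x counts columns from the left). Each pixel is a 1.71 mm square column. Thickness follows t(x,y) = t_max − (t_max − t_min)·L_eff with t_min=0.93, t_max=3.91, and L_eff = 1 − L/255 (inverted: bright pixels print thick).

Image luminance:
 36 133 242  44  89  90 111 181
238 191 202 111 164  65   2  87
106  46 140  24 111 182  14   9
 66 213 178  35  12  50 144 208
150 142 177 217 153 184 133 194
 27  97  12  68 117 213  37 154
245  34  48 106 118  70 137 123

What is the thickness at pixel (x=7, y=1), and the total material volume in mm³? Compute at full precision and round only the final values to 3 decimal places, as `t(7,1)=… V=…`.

span = t_max - t_min = 3.91 - 0.93 = 2.980
L(7,1) = 87, L_eff = 1 - 87/255 = 0.658824 (inverted)
t(7,1) = 3.91 - 2.980·0.658824 = 1.947
Σt over all 7·8 pixels = 54318/425 ≈ 127.8070588
V = pitch²·Σt = 1.71²·54318/425 = 373.721

t(7,1)=1.947 V=373.721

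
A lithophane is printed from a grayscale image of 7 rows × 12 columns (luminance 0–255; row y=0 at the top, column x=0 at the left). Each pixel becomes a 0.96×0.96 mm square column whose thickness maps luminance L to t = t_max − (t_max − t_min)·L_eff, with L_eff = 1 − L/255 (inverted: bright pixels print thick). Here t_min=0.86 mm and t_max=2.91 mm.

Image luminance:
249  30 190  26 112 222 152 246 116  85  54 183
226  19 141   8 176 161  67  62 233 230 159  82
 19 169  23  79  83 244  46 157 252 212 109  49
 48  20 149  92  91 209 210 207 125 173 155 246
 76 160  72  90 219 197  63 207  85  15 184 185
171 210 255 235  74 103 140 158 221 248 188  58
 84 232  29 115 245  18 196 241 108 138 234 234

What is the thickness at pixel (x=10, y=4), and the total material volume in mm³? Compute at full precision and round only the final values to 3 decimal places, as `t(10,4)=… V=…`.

t(10,4)=2.339 V=154.624

span = t_max - t_min = 2.91 - 0.86 = 2.050
L(10,4) = 184, L_eff = 1 - 184/255 = 0.278431 (inverted)
t(10,4) = 2.91 - 2.050·0.278431 = 2.339
Σt over all 7·12 pixels = 213917/1275 ≈ 167.7780392
V = pitch²·Σt = 0.96²·213917/1275 = 154.624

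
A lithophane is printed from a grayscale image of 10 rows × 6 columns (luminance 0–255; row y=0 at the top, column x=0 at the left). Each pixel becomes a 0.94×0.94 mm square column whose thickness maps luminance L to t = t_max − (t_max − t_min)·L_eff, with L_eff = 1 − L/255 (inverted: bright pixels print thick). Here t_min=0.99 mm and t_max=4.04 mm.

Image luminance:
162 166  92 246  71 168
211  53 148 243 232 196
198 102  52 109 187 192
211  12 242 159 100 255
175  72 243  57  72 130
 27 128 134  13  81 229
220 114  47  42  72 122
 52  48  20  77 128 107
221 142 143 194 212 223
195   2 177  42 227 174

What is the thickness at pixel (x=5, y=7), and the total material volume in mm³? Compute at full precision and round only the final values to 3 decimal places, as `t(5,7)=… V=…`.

t(5,7)=2.270 V=138.820

span = t_max - t_min = 4.04 - 0.99 = 3.050
L(5,7) = 107, L_eff = 1 - 107/255 = 0.580392 (inverted)
t(5,7) = 4.04 - 3.050·0.580392 = 2.270
Σt over all 10·6 pixels = 267083/1700 ≈ 157.1076471
V = pitch²·Σt = 0.94²·267083/1700 = 138.820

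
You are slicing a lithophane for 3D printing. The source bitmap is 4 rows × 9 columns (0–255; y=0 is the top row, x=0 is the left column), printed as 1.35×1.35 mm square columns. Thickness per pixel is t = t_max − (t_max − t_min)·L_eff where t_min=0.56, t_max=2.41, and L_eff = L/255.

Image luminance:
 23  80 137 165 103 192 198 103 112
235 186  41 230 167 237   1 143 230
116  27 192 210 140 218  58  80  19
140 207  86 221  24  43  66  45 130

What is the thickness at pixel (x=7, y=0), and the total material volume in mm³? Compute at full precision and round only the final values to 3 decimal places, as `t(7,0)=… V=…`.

span = t_max - t_min = 2.41 - 0.56 = 1.850
L(7,0) = 103, L_eff = 103/255 = 0.403922
t(7,0) = 2.41 - 1.850·0.403922 = 1.663
Σt over all 4·9 pixels = 90697/1700 ≈ 53.3511765
V = pitch²·Σt = 1.35²·90697/1700 = 97.233

t(7,0)=1.663 V=97.233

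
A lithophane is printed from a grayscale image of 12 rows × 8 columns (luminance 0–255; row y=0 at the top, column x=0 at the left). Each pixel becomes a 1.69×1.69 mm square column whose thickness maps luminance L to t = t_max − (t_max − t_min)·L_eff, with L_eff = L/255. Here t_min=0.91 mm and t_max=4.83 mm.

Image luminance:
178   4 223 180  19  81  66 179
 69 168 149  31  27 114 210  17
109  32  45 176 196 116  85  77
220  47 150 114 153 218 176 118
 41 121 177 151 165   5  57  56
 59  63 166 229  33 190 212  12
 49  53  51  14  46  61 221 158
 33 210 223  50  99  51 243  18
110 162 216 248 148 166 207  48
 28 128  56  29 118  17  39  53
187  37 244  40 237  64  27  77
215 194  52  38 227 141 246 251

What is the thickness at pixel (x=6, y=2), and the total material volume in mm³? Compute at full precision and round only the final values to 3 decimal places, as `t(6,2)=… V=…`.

span = t_max - t_min = 4.83 - 0.91 = 3.920
L(6,2) = 85, L_eff = 85/255 = 0.333333
t(6,2) = 4.83 - 3.920·0.333333 = 3.523
Σt over all 12·8 pixels = 1866788/6375 ≈ 292.8294902
V = pitch²·Σt = 1.69²·1866788/6375 = 836.350

t(6,2)=3.523 V=836.350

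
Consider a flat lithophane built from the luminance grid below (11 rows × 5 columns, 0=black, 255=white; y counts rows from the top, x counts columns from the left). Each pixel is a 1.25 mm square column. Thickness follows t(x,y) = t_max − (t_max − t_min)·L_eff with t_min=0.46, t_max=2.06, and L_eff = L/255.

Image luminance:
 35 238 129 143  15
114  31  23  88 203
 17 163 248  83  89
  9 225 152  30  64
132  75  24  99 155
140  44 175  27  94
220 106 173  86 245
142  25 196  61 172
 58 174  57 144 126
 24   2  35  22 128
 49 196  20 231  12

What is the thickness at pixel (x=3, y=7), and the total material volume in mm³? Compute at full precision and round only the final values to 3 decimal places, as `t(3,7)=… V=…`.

span = t_max - t_min = 2.06 - 0.46 = 1.600
L(3,7) = 61, L_eff = 61/255 = 0.239216
t(3,7) = 2.06 - 1.600·0.239216 = 1.677
Σt over all 11·5 pixels = 196627/2550 ≈ 77.1086275
V = pitch²·Σt = 1.25²·196627/2550 = 120.482

t(3,7)=1.677 V=120.482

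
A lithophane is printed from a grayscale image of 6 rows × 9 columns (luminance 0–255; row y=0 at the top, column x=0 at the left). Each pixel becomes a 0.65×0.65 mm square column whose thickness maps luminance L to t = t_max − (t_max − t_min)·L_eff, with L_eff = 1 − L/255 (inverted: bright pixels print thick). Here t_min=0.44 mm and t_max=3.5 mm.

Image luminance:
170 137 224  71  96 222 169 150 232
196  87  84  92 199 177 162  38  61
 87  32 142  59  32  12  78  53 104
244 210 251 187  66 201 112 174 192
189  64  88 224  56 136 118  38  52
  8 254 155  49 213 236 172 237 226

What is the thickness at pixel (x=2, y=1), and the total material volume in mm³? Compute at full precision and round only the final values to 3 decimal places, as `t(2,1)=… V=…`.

span = t_max - t_min = 3.5 - 0.44 = 3.060
L(2,1) = 84, L_eff = 1 - 84/255 = 0.670588 (inverted)
t(2,1) = 3.5 - 3.060·0.670588 = 1.448
Σt over all 6·9 pixels = 111.576
V = pitch²·Σt = 0.65²·111.576 = 47.141

t(2,1)=1.448 V=47.141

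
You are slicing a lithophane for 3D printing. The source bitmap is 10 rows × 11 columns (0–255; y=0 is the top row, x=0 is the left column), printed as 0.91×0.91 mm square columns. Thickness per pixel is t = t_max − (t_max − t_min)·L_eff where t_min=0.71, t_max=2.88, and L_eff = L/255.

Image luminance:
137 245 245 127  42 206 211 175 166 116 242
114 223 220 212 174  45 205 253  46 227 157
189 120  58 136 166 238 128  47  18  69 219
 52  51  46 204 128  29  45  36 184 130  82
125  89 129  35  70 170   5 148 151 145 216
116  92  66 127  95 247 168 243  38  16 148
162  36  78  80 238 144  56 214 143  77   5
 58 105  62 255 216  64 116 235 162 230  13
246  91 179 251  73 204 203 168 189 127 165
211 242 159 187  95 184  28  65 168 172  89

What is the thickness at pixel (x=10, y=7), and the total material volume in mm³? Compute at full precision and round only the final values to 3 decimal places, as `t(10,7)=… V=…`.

span = t_max - t_min = 2.88 - 0.71 = 2.170
L(10,7) = 13, L_eff = 13/255 = 0.050980
t(10,7) = 2.88 - 2.170·0.050980 = 2.769
Σt over all 10·11 pixels = 4813201/25500 ≈ 188.7529804
V = pitch²·Σt = 0.91²·4813201/25500 = 156.306

t(10,7)=2.769 V=156.306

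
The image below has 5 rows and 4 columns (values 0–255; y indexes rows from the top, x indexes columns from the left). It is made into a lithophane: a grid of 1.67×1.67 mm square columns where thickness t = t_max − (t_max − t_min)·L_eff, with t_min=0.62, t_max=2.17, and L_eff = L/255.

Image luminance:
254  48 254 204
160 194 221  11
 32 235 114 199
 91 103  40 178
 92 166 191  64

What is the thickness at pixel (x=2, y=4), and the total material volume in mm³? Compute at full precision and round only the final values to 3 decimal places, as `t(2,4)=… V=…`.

span = t_max - t_min = 2.17 - 0.62 = 1.550
L(2,4) = 191, L_eff = 191/255 = 0.749020
t(2,4) = 2.17 - 1.550·0.749020 = 1.009
Σt over all 5·4 pixels = 132959/5100 ≈ 26.0703922
V = pitch²·Σt = 1.67²·132959/5100 = 72.708

t(2,4)=1.009 V=72.708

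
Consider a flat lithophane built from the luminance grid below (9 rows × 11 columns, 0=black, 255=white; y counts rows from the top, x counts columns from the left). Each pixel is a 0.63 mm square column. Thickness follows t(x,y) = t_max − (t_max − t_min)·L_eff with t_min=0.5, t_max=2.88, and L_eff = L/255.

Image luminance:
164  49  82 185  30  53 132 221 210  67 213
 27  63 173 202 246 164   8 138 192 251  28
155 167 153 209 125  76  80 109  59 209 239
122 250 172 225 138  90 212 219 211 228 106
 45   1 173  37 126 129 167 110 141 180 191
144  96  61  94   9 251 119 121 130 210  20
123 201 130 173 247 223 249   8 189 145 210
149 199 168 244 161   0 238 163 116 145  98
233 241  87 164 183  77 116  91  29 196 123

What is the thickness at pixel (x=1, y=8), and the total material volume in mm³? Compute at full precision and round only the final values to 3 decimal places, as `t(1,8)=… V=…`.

t(1,8)=0.631 V=60.836

span = t_max - t_min = 2.88 - 0.5 = 2.380
L(1,8) = 241, L_eff = 241/255 = 0.945098
t(1,8) = 2.88 - 2.380·0.945098 = 0.631
Σt over all 9·11 pixels = 57479/375 ≈ 153.2773333
V = pitch²·Σt = 0.63²·57479/375 = 60.836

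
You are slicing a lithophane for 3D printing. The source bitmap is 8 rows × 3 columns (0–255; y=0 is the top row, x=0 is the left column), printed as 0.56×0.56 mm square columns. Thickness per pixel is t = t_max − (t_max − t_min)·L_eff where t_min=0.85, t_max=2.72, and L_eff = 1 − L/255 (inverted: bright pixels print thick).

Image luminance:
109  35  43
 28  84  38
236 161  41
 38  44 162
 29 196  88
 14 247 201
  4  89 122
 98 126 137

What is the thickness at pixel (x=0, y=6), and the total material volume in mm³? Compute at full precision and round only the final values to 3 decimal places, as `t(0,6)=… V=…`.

t(0,6)=0.879 V=11.848

span = t_max - t_min = 2.72 - 0.85 = 1.870
L(0,6) = 4, L_eff = 1 - 4/255 = 0.984314 (inverted)
t(0,6) = 2.72 - 1.870·0.984314 = 0.879
Σt over all 8·3 pixels = 37.78
V = pitch²·Σt = 0.56²·37.78 = 11.848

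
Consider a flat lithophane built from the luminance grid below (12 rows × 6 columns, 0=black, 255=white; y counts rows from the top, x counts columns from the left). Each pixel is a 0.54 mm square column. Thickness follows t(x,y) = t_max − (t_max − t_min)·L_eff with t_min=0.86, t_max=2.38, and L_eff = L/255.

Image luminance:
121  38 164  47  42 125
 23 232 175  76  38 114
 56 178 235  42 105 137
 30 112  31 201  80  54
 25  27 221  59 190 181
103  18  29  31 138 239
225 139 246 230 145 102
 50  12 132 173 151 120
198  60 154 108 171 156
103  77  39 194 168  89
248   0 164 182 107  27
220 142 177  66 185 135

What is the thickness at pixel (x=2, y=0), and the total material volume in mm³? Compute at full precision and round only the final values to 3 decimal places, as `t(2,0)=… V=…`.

span = t_max - t_min = 2.38 - 0.86 = 1.520
L(2,0) = 164, L_eff = 164/255 = 0.643137
t(2,0) = 2.38 - 1.520·0.643137 = 1.402
Σt over all 12·6 pixels = 765164/6375 ≈ 120.0257255
V = pitch²·Σt = 0.54²·765164/6375 = 35.000

t(2,0)=1.402 V=35.000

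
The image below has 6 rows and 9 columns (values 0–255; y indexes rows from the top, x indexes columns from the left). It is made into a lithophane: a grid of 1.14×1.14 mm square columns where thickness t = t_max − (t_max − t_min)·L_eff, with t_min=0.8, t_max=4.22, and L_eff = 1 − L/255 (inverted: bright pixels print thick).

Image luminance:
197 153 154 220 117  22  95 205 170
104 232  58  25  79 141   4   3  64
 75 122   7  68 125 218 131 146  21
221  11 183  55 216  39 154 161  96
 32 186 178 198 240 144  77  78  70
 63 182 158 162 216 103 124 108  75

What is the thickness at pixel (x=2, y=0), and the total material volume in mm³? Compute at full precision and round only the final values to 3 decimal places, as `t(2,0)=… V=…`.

t(2,0)=2.865 V=169.193

span = t_max - t_min = 4.22 - 0.8 = 3.420
L(2,0) = 154, L_eff = 1 - 154/255 = 0.396078 (inverted)
t(2,0) = 4.22 - 3.420·0.396078 = 2.865
Σt over all 6·9 pixels = 276651/2125 ≈ 130.1887059
V = pitch²·Σt = 1.14²·276651/2125 = 169.193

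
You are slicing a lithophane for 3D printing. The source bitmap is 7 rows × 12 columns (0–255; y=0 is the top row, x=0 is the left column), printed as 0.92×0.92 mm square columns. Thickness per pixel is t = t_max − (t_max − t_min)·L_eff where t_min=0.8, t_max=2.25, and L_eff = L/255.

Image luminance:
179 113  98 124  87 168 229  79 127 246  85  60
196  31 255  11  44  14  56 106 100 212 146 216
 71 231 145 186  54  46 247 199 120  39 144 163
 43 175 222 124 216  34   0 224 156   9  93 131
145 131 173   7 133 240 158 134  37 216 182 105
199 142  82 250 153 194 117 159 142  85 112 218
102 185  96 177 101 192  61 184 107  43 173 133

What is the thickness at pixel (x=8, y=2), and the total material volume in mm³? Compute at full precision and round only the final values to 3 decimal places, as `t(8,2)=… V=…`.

span = t_max - t_min = 2.25 - 0.8 = 1.450
L(8,2) = 120, L_eff = 120/255 = 0.470588
t(8,2) = 2.25 - 1.450·0.470588 = 1.568
Σt over all 7·12 pixels = 320681/2550 ≈ 125.7572549
V = pitch²·Σt = 0.92²·320681/2550 = 106.441

t(8,2)=1.568 V=106.441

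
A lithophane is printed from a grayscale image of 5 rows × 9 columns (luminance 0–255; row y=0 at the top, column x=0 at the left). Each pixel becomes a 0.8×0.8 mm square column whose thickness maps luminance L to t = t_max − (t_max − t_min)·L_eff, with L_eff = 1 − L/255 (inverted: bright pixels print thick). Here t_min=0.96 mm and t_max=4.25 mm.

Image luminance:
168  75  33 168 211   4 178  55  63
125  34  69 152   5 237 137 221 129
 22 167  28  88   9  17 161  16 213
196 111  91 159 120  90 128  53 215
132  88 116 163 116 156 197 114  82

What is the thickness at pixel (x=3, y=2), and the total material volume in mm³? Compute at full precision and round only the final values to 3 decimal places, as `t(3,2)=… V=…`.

span = t_max - t_min = 4.25 - 0.96 = 3.290
L(3,2) = 88, L_eff = 1 - 88/255 = 0.654902 (inverted)
t(3,2) = 4.25 - 3.290·0.654902 = 2.095
Σt over all 5·9 pixels = 231954/2125 ≈ 109.1548235
V = pitch²·Σt = 0.8²·231954/2125 = 69.859

t(3,2)=2.095 V=69.859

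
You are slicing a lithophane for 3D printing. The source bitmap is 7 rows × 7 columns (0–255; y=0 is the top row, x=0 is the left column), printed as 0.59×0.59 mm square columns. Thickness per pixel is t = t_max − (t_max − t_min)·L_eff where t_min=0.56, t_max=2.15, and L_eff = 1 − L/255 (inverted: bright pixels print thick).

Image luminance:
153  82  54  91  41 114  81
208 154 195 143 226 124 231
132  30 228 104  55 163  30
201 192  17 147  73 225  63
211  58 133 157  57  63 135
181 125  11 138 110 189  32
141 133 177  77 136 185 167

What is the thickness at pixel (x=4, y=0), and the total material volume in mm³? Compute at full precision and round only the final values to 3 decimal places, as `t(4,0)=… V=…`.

span = t_max - t_min = 2.15 - 0.56 = 1.590
L(4,0) = 41, L_eff = 1 - 41/255 = 0.839216 (inverted)
t(4,0) = 2.15 - 1.590·0.839216 = 0.816
Σt over all 7·7 pixels = 560409/8500 ≈ 65.9304706
V = pitch²·Σt = 0.59²·560409/8500 = 22.950

t(4,0)=0.816 V=22.950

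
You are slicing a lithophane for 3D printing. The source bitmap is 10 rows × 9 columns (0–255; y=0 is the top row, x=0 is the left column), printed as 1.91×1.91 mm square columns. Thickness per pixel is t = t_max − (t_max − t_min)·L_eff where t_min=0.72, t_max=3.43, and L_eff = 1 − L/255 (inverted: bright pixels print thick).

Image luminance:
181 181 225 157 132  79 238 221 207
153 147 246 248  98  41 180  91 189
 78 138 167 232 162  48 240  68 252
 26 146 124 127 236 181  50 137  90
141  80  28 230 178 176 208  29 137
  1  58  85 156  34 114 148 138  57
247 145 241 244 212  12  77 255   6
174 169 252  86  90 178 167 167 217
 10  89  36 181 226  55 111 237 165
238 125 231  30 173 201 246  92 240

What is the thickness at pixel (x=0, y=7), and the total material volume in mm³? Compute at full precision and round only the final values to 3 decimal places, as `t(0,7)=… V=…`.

span = t_max - t_min = 3.43 - 0.72 = 2.710
L(0,7) = 174, L_eff = 1 - 174/255 = 0.317647 (inverted)
t(0,7) = 3.43 - 2.710·0.317647 = 2.569
Σt over all 10·9 pixels = 5213069/25500 ≈ 204.4340784
V = pitch²·Σt = 1.91²·5213069/25500 = 745.796

t(0,7)=2.569 V=745.796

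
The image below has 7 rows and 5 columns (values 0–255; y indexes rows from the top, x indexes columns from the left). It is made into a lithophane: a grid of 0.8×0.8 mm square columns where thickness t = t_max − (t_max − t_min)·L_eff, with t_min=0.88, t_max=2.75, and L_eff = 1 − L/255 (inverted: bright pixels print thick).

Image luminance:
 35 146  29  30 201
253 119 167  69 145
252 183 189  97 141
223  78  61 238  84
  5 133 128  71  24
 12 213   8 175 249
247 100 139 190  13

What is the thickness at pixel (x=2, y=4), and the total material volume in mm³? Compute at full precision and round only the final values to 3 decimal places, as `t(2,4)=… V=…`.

span = t_max - t_min = 2.75 - 0.88 = 1.870
L(2,4) = 128, L_eff = 1 - 128/255 = 0.498039 (inverted)
t(2,4) = 2.75 - 1.870·0.498039 = 1.819
Σt over all 7·5 pixels = 95117/1500 ≈ 63.4113333
V = pitch²·Σt = 0.8²·95117/1500 = 40.583

t(2,4)=1.819 V=40.583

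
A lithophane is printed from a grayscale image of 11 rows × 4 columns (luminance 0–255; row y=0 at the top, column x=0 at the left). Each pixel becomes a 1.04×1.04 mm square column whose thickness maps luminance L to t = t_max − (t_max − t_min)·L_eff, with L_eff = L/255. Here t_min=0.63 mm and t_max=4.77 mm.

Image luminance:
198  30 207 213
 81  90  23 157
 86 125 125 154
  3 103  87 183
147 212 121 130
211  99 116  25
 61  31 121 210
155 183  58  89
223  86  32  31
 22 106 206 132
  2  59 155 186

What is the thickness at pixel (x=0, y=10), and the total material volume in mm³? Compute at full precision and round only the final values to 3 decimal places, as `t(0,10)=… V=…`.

span = t_max - t_min = 4.77 - 0.63 = 4.140
L(0,10) = 2, L_eff = 2/255 = 0.007843
t(0,10) = 4.77 - 4.140·0.007843 = 4.738
Σt over all 11·4 pixels = 270942/2125 ≈ 127.5021176
V = pitch²·Σt = 1.04²·270942/2125 = 137.906

t(0,10)=4.738 V=137.906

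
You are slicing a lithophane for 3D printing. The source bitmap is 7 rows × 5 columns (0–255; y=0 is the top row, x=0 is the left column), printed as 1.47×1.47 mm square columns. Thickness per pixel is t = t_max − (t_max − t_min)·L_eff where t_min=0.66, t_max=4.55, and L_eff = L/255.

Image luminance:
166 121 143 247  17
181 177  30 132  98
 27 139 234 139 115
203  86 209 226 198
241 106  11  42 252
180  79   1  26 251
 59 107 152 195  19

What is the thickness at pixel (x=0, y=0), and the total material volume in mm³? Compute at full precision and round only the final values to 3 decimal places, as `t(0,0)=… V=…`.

span = t_max - t_min = 4.55 - 0.66 = 3.890
L(0,0) = 166, L_eff = 166/255 = 0.650980
t(0,0) = 4.55 - 3.890·0.650980 = 2.018
Σt over all 7·5 pixels = 1133987/12750 ≈ 88.9401569
V = pitch²·Σt = 1.47²·1133987/12750 = 192.191

t(0,0)=2.018 V=192.191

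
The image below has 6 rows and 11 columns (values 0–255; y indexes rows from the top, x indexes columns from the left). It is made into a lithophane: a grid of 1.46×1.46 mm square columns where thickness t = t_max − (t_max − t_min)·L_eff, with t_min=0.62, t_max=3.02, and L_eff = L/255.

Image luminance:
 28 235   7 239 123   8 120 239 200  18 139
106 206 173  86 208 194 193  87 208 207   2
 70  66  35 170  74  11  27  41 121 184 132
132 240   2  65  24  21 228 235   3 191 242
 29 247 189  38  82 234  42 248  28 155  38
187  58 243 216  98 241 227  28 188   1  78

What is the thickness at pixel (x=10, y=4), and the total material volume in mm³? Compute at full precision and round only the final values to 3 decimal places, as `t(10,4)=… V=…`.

span = t_max - t_min = 3.02 - 0.62 = 2.400
L(10,4) = 38, L_eff = 38/255 = 0.149020
t(10,4) = 3.02 - 2.400·0.149020 = 2.662
Σt over all 6·11 pixels = 51771/425 ≈ 121.8141176
V = pitch²·Σt = 1.46²·51771/425 = 259.659

t(10,4)=2.662 V=259.659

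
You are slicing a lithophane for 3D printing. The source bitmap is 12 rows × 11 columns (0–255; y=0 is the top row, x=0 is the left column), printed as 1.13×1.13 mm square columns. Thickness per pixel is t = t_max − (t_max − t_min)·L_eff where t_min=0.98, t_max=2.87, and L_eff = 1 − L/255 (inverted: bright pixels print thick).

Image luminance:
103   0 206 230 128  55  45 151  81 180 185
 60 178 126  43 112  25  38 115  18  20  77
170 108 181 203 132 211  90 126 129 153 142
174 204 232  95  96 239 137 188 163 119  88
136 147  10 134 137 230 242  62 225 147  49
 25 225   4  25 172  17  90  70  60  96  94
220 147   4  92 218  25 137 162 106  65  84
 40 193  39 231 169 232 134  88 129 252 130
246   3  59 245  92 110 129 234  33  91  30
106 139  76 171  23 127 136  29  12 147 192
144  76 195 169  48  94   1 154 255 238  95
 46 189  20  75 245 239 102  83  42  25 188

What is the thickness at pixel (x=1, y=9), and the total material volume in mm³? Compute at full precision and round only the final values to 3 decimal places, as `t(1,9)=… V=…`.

t(1,9)=2.010 V=316.633

span = t_max - t_min = 2.87 - 0.98 = 1.890
L(1,9) = 139, L_eff = 1 - 139/255 = 0.454902 (inverted)
t(1,9) = 2.87 - 1.890·0.454902 = 2.010
Σt over all 12·11 pixels = 2107749/8500 ≈ 247.9704706
V = pitch²·Σt = 1.13²·2107749/8500 = 316.633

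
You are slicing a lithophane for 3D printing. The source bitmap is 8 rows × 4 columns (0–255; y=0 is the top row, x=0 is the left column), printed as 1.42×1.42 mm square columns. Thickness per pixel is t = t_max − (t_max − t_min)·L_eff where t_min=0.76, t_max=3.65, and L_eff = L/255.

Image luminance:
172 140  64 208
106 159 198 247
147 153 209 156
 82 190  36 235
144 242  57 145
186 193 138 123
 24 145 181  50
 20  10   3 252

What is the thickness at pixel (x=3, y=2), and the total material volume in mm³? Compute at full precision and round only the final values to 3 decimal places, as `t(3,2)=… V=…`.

span = t_max - t_min = 3.65 - 0.76 = 2.890
L(3,2) = 156, L_eff = 156/255 = 0.611765
t(3,2) = 3.65 - 2.890·0.611765 = 1.882
Σt over all 8·4 pixels = 20029/300 ≈ 66.7633333
V = pitch²·Σt = 1.42²·20029/300 = 134.622

t(3,2)=1.882 V=134.622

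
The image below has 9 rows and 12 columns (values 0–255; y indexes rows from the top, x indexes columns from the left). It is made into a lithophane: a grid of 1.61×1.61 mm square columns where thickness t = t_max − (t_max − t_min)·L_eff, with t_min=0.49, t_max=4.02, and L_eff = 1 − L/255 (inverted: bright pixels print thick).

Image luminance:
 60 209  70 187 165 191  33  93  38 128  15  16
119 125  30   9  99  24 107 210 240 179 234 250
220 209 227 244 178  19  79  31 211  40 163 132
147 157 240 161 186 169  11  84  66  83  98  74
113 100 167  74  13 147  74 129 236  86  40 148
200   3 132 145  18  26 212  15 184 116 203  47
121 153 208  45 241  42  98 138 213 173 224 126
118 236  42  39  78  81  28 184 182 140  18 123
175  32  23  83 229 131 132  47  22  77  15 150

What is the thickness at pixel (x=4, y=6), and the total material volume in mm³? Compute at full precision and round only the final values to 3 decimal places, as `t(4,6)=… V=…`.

t(4,6)=3.826 V=598.447

span = t_max - t_min = 4.02 - 0.49 = 3.530
L(4,6) = 241, L_eff = 1 - 241/255 = 0.054902 (inverted)
t(4,6) = 4.02 - 3.530·0.054902 = 3.826
Σt over all 9·12 pixels = 78497/340 ≈ 230.8735294
V = pitch²·Σt = 1.61²·78497/340 = 598.447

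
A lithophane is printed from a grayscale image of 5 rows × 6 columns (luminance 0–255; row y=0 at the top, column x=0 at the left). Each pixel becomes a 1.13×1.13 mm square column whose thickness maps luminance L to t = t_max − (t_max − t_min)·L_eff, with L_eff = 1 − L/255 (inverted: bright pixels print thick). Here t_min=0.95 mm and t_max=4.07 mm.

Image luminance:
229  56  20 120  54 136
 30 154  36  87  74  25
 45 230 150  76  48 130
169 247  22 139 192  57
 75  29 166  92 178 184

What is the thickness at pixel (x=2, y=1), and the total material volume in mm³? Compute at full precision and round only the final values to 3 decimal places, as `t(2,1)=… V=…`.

t(2,1)=1.390 V=87.167

span = t_max - t_min = 4.07 - 0.95 = 3.120
L(2,1) = 36, L_eff = 1 - 36/255 = 0.858824 (inverted)
t(2,1) = 4.07 - 3.120·0.858824 = 1.390
Σt over all 5·6 pixels = 2321/34 ≈ 68.2647059
V = pitch²·Σt = 1.13²·2321/34 = 87.167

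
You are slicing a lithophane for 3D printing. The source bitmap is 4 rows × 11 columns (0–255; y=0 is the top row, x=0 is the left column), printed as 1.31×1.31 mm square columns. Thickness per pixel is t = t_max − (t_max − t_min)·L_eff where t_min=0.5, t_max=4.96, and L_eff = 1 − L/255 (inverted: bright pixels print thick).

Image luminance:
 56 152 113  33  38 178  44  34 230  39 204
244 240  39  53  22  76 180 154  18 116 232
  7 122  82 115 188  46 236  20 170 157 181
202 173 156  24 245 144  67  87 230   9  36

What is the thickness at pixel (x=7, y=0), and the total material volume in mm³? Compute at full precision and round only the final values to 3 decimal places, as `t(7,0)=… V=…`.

t(7,0)=1.095 V=193.592

span = t_max - t_min = 4.96 - 0.5 = 4.460
L(7,0) = 34, L_eff = 1 - 34/255 = 0.866667 (inverted)
t(7,0) = 4.96 - 4.460·0.866667 = 1.095
Σt over all 4·11 pixels = 719158/6375 ≈ 112.8090980
V = pitch²·Σt = 1.31²·719158/6375 = 193.592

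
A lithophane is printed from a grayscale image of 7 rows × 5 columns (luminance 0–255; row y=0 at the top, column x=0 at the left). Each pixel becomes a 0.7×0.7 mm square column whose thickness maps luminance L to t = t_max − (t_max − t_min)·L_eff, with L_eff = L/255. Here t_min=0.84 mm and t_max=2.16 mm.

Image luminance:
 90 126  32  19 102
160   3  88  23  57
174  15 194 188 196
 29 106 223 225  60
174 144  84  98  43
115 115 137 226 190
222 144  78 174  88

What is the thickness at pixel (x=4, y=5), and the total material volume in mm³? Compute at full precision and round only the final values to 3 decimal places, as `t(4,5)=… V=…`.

t(4,5)=1.176 V=26.538

span = t_max - t_min = 2.16 - 0.84 = 1.320
L(4,5) = 190, L_eff = 190/255 = 0.745098
t(4,5) = 2.16 - 1.320·0.745098 = 1.176
Σt over all 7·5 pixels = 115088/2125 ≈ 54.1590588
V = pitch²·Σt = 0.7²·115088/2125 = 26.538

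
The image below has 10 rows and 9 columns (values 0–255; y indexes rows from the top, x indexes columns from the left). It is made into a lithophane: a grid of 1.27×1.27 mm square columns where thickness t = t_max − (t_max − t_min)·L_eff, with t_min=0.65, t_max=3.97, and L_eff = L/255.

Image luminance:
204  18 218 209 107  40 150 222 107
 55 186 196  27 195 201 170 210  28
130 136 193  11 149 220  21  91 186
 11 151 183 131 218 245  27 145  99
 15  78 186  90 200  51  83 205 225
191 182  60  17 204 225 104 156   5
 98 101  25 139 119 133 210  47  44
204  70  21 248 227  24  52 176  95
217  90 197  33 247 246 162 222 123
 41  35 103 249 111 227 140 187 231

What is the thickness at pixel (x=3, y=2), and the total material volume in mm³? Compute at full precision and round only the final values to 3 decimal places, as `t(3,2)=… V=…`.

span = t_max - t_min = 3.97 - 0.65 = 3.320
L(3,2) = 11, L_eff = 11/255 = 0.043137
t(3,2) = 3.97 - 3.320·0.043137 = 3.827
Σt over all 10·9 pixels = 2553449/12750 ≈ 200.2705098
V = pitch²·Σt = 1.27²·2553449/12750 = 323.016

t(3,2)=3.827 V=323.016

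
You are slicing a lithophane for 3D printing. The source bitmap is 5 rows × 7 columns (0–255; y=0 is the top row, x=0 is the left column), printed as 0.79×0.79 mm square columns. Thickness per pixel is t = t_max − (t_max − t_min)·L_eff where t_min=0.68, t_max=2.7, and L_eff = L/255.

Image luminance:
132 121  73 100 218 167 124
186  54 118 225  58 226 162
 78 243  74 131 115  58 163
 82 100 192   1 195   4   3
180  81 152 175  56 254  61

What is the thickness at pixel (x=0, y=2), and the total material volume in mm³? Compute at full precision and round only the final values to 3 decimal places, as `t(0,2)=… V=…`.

span = t_max - t_min = 2.7 - 0.68 = 2.020
L(0,2) = 78, L_eff = 78/255 = 0.305882
t(0,2) = 2.7 - 2.020·0.305882 = 2.082
Σt over all 5·7 pixels = 254771/4250 ≈ 59.9461176
V = pitch²·Σt = 0.79²·254771/4250 = 37.412

t(0,2)=2.082 V=37.412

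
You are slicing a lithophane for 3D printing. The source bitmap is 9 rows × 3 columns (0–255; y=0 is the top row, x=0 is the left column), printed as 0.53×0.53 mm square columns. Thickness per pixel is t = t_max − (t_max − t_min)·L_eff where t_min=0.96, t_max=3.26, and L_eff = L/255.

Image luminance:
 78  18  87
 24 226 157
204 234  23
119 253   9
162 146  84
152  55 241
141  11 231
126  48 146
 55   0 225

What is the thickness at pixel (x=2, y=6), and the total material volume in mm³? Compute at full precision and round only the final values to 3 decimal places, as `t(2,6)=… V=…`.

span = t_max - t_min = 3.26 - 0.96 = 2.300
L(2,6) = 231, L_eff = 231/255 = 0.905882
t(2,6) = 3.26 - 2.300·0.905882 = 1.176
Σt over all 9·3 pixels = 24931/425 ≈ 58.6611765
V = pitch²·Σt = 0.53²·24931/425 = 16.478

t(2,6)=1.176 V=16.478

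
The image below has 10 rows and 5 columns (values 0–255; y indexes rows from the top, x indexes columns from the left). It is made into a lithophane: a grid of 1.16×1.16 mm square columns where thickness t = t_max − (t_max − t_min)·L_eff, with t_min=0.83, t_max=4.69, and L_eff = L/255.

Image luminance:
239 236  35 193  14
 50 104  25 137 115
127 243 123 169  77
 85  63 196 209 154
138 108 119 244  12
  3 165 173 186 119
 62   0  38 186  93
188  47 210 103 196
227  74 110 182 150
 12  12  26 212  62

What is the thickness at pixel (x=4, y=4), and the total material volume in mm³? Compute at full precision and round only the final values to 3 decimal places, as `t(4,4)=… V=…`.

span = t_max - t_min = 4.69 - 0.83 = 3.860
L(4,4) = 12, L_eff = 12/255 = 0.047059
t(4,4) = 4.69 - 3.860·0.047059 = 4.508
Σt over all 10·5 pixels = 303672/2125 ≈ 142.9044706
V = pitch²·Σt = 1.16²·303672/2125 = 192.292

t(4,4)=4.508 V=192.292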